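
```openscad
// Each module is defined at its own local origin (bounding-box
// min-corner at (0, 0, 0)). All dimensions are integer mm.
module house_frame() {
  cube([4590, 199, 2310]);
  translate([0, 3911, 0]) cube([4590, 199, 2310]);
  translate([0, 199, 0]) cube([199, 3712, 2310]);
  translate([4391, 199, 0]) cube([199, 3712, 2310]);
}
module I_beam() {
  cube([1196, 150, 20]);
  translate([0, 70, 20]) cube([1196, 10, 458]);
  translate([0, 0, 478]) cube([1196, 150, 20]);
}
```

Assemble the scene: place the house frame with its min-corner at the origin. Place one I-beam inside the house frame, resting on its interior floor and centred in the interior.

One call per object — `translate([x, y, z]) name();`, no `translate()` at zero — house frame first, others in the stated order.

house_frame();
translate([1697, 1980, 0]) I_beam();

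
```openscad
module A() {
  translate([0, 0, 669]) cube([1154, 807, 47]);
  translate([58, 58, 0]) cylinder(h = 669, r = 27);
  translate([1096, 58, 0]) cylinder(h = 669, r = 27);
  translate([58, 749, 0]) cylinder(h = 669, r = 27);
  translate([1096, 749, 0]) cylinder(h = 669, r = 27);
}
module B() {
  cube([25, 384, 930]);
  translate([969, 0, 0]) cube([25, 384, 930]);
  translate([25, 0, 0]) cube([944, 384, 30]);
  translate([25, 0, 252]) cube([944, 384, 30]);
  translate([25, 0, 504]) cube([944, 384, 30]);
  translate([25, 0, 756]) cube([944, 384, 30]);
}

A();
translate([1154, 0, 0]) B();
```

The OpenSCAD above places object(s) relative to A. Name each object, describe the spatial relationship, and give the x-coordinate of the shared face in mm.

A is a table. B is a bookshelf. The bookshelf is against the table's +x side, with their −y faces flush. The x-coordinate of the shared face is 1154 mm.

The table's +x face and the bookshelf's −x face are both at x = 1154 mm.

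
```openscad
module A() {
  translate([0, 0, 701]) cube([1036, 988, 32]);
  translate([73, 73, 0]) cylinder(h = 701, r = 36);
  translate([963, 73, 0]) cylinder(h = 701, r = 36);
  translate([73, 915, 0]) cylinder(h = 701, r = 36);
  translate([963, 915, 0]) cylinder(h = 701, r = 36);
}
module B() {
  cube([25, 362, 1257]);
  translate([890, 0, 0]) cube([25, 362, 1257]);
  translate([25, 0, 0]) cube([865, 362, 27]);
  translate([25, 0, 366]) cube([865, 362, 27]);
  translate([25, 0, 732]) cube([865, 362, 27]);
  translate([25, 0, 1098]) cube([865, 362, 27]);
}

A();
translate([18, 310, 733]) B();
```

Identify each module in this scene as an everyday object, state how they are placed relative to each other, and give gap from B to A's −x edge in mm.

A is a table. B is a bookshelf. The bookshelf is on top of the table. The gap from the bookshelf to the table's −x edge is 18 mm.

The bookshelf's min-x is at 18; the table's min-x is 0; gap = 18 mm.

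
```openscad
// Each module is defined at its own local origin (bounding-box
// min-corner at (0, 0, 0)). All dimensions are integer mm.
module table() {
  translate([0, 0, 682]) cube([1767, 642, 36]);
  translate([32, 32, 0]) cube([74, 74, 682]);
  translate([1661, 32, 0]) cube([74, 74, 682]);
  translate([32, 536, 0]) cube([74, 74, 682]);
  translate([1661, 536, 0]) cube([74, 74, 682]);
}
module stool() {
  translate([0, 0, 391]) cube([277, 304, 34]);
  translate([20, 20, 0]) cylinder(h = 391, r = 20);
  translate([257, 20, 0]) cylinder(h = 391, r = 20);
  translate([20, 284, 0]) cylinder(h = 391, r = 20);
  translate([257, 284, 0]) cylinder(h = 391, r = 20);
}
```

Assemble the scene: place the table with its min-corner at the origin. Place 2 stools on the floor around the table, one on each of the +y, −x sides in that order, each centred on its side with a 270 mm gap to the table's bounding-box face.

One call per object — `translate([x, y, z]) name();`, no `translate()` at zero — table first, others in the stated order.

table();
translate([745, 912, 0]) stool();
translate([-547, 169, 0]) stool();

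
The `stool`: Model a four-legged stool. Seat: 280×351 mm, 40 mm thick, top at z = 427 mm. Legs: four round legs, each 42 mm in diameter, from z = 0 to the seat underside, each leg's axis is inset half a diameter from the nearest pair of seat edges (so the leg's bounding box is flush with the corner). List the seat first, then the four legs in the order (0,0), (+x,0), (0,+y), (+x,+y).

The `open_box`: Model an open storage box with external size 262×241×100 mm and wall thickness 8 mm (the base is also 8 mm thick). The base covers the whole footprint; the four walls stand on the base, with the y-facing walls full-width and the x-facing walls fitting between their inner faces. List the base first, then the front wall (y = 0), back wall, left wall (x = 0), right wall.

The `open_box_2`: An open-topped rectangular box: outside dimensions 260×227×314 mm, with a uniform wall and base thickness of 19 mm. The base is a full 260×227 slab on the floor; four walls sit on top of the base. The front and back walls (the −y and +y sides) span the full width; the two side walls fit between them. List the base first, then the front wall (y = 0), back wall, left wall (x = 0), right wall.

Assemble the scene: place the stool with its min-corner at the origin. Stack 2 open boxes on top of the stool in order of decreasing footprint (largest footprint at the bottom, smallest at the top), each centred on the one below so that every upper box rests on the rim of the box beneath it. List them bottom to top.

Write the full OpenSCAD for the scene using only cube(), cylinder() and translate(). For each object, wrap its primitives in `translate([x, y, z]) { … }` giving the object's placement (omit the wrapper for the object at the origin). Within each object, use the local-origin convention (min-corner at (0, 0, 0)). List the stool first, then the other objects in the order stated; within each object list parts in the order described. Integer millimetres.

translate([0, 0, 387]) cube([280, 351, 40]);
translate([21, 21, 0]) cylinder(h = 387, r = 21);
translate([259, 21, 0]) cylinder(h = 387, r = 21);
translate([21, 330, 0]) cylinder(h = 387, r = 21);
translate([259, 330, 0]) cylinder(h = 387, r = 21);
translate([9, 55, 427]) {
  cube([262, 241, 8]);
  translate([0, 0, 8]) cube([262, 8, 92]);
  translate([0, 233, 8]) cube([262, 8, 92]);
  translate([0, 8, 8]) cube([8, 225, 92]);
  translate([254, 8, 8]) cube([8, 225, 92]);
}
translate([10, 62, 527]) {
  cube([260, 227, 19]);
  translate([0, 0, 19]) cube([260, 19, 295]);
  translate([0, 208, 19]) cube([260, 19, 295]);
  translate([0, 19, 19]) cube([19, 189, 295]);
  translate([241, 19, 19]) cube([19, 189, 295]);
}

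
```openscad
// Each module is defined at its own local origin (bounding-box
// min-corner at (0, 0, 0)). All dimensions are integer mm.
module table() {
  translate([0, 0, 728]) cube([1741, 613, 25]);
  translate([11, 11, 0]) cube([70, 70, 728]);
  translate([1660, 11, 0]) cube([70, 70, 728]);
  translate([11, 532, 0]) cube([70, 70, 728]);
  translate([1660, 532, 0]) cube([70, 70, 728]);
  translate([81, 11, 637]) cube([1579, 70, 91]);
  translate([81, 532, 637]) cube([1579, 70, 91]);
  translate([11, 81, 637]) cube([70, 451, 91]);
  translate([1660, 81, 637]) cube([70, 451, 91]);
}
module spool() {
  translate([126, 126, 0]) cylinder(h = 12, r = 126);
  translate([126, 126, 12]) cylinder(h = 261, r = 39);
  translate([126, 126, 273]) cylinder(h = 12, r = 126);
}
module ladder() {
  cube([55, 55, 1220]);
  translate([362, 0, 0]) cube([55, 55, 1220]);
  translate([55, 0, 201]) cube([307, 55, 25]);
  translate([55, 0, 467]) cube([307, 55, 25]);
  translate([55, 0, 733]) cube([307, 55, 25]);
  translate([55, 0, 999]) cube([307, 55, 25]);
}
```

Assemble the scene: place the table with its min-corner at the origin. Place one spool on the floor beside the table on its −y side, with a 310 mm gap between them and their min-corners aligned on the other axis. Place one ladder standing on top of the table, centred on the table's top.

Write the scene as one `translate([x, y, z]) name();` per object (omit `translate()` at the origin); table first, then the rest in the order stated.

table();
translate([0, -562, 0]) spool();
translate([662, 279, 753]) ladder();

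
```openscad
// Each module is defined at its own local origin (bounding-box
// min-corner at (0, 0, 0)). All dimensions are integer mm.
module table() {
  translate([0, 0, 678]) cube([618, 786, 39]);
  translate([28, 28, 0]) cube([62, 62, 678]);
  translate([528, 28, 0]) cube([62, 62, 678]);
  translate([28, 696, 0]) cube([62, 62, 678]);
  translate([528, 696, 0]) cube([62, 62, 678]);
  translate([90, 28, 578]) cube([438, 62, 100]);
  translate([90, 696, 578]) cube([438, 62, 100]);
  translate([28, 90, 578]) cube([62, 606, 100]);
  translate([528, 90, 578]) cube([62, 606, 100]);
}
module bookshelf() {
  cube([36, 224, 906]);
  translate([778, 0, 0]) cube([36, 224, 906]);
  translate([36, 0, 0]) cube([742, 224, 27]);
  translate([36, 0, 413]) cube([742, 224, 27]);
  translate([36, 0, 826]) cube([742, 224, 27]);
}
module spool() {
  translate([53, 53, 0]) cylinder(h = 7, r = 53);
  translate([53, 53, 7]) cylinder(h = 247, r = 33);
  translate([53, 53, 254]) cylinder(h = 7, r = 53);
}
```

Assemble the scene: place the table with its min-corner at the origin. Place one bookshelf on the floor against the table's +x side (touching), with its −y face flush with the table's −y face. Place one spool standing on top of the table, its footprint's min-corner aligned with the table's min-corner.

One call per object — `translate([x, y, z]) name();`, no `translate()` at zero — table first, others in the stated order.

table();
translate([618, 0, 0]) bookshelf();
translate([0, 0, 717]) spool();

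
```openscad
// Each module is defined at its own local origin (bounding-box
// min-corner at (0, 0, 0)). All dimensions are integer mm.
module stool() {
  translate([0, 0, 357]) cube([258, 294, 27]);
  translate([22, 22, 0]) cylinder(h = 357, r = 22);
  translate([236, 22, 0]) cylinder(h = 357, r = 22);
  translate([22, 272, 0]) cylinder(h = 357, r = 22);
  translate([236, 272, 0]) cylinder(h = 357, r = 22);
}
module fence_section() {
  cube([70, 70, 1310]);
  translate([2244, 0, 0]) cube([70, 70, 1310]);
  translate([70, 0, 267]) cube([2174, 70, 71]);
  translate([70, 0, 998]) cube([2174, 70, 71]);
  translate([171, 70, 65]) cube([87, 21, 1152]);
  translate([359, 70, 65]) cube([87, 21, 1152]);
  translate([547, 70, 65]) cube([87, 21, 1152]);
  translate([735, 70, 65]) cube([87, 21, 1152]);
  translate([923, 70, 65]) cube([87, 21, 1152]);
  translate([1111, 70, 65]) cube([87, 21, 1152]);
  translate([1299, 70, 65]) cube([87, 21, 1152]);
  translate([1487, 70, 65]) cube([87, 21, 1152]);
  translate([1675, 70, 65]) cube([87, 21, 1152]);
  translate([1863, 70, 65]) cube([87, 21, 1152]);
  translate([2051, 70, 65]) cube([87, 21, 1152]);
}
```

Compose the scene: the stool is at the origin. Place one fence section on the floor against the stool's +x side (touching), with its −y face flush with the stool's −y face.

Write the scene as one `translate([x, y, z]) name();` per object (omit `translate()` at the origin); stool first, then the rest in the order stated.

stool();
translate([258, 0, 0]) fence_section();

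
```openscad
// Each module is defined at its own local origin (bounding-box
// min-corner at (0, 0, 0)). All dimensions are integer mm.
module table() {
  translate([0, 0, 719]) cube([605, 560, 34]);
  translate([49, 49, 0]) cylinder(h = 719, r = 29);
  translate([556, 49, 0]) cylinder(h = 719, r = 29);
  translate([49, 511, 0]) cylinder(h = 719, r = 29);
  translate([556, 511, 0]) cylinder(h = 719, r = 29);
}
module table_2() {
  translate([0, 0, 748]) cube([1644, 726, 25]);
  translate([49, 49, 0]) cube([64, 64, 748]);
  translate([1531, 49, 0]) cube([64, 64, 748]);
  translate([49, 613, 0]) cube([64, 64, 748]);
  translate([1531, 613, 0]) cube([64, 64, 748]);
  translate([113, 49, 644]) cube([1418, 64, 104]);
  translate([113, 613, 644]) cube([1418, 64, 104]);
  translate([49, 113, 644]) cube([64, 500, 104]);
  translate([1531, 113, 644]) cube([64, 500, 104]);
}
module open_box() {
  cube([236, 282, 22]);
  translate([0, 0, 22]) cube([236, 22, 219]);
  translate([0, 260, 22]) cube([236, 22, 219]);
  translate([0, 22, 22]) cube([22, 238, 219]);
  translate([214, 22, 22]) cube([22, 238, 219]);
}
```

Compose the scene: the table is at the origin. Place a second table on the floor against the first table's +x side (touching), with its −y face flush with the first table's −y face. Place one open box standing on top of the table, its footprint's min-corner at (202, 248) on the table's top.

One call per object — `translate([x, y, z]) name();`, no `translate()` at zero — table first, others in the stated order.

table();
translate([605, 0, 0]) table_2();
translate([202, 248, 753]) open_box();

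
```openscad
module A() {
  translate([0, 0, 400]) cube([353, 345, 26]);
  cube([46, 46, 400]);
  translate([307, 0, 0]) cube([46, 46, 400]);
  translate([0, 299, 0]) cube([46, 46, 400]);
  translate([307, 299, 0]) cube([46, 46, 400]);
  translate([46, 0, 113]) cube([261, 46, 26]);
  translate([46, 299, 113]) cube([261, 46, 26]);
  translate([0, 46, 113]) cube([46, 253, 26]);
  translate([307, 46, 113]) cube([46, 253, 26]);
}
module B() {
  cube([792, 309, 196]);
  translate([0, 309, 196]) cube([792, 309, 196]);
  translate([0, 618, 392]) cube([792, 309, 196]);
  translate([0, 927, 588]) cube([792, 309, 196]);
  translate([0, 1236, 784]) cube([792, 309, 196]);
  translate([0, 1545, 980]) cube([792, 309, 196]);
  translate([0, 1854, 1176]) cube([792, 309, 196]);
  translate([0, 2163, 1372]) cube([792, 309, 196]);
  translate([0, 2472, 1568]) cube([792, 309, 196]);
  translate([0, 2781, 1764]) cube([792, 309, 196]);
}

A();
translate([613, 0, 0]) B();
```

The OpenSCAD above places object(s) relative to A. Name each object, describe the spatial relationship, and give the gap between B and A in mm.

A is a stool. B is a staircase. The staircase is on the floor beside the stool on its +x side. The gap between the staircase and the stool is 260 mm.

The staircase's nearest face is 260 mm from the stool's +x face.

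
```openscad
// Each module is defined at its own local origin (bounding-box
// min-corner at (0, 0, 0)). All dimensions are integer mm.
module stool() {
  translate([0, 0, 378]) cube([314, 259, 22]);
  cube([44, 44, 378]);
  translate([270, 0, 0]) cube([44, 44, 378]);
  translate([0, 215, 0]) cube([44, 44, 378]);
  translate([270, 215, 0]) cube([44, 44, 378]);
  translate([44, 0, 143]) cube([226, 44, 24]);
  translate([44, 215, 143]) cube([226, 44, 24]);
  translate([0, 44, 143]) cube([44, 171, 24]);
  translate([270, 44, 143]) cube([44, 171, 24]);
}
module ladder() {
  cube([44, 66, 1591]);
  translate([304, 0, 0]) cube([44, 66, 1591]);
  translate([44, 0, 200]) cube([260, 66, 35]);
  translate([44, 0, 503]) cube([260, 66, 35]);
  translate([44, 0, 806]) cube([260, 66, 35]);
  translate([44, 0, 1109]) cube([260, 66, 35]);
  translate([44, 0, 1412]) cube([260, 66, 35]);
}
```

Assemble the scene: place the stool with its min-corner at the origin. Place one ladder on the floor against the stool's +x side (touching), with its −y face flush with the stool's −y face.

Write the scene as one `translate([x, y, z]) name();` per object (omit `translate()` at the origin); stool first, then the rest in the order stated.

stool();
translate([314, 0, 0]) ladder();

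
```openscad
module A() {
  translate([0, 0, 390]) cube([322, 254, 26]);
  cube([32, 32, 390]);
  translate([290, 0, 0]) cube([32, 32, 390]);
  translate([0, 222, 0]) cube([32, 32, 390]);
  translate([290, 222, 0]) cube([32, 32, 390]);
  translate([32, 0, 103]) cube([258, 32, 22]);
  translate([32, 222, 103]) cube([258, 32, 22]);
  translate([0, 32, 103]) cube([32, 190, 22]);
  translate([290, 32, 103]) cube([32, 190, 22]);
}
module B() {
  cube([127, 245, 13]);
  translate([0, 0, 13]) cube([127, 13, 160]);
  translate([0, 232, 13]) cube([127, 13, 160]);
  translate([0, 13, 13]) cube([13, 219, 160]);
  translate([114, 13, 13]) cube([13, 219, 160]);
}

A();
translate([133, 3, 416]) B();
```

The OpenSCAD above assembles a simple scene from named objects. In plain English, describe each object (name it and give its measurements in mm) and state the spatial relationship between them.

A is a four-legged stool. The seat is a 322×254×26 mm slab whose top surface is at z = 416 mm; four square legs, each 32×32 mm in cross-section, run from the floor (z = 0) to the underside of the seat, each flush with a corner of the seat. Four stretchers, 32 mm wide and 22 mm tall, connect adjacent legs with their undersides at z = 103 mm, each running between the inner faces of the legs it joins and aligned with the legs' outer faces on the other axis.

B is an open storage box with external size 127×245×173 mm and wall thickness 13 mm (the base is also 13 mm thick). The base covers the whole footprint; the four walls stand on the base, with the y-facing walls full-width and the x-facing walls fitting between their inner faces.

The open box is on top of the stool.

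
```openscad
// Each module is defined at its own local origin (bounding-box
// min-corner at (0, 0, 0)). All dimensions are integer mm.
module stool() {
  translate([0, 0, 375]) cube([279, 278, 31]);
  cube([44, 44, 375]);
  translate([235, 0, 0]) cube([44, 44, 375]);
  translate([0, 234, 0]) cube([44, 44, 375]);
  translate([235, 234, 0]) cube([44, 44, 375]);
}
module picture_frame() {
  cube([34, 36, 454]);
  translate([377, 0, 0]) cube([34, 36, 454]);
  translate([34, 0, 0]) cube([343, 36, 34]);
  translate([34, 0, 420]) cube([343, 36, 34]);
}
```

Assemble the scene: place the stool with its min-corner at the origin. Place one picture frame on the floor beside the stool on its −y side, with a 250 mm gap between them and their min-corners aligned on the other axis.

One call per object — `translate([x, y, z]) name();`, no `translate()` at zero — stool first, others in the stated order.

stool();
translate([0, -286, 0]) picture_frame();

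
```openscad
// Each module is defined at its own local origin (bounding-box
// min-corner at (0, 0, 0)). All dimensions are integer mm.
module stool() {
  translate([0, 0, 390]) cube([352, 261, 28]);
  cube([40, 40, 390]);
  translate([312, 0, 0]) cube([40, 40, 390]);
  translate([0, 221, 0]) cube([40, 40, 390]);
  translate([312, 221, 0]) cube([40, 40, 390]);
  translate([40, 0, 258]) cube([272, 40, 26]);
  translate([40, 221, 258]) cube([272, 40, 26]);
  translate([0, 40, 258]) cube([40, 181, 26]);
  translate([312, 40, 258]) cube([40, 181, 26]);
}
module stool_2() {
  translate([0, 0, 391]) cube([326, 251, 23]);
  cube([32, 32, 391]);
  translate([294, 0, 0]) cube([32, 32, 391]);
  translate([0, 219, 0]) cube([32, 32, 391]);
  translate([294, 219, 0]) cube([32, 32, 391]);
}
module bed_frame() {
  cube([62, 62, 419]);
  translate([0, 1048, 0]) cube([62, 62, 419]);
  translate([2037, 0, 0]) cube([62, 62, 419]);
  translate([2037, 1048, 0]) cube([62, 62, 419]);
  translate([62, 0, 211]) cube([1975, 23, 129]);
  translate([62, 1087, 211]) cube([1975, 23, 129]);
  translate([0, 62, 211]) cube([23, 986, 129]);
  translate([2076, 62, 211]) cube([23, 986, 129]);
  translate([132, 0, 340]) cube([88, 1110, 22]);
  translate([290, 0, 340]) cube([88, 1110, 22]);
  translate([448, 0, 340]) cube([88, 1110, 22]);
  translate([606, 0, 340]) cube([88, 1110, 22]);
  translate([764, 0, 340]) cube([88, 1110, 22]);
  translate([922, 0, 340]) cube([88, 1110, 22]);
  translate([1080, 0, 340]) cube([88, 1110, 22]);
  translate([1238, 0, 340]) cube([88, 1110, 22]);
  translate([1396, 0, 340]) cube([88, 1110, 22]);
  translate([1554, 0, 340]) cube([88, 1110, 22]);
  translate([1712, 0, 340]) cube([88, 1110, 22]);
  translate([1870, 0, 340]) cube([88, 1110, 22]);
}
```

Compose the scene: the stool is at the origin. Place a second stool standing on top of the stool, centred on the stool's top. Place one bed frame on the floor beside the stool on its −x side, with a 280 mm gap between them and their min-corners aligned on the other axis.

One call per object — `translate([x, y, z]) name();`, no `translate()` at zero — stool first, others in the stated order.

stool();
translate([13, 5, 418]) stool_2();
translate([-2379, 0, 0]) bed_frame();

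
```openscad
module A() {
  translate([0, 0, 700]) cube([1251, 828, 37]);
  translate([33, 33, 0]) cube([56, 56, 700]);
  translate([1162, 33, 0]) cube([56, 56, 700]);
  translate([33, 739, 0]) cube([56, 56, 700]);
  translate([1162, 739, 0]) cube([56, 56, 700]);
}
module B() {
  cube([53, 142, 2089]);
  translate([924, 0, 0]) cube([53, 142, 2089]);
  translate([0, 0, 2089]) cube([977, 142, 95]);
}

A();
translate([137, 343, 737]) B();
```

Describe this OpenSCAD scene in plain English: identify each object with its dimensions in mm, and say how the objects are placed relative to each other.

A is a table: top 1251 mm (x) × 828 mm (y), 37 mm thick, upper face at z = 737 mm, on four 56×56 mm square legs, each inset 33 mm from the nearest pair of top edges, running from z = 0 to the bottom of the top.

B is a rectangular door frame: two vertical jambs of 53×142 mm section, 2089 mm tall, with a clear opening 871 mm wide between their inner faces. A header 95 mm tall and 142 mm deep lies on top of the jambs and spans the full outside width.

The door frame is on top of the table, centred.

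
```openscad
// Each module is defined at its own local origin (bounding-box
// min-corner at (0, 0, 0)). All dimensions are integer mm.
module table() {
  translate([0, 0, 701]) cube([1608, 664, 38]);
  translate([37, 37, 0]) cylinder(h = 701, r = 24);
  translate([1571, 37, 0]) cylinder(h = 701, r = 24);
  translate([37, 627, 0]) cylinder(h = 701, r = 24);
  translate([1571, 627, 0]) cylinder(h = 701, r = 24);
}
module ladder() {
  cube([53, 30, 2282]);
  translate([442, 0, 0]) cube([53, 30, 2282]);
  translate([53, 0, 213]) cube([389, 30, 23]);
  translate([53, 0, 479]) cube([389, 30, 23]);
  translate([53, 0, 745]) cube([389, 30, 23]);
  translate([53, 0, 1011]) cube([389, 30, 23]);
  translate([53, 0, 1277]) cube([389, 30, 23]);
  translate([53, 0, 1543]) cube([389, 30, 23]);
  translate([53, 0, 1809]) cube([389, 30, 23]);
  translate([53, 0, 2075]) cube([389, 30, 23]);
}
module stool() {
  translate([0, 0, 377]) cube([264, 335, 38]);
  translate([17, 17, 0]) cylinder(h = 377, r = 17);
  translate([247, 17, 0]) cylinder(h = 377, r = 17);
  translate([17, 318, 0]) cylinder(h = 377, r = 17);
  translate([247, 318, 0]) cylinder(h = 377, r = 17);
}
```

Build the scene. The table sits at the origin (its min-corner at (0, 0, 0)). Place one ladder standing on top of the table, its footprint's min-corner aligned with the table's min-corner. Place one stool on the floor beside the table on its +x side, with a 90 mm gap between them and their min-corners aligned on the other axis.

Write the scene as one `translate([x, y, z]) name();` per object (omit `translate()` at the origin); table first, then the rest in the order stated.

table();
translate([0, 0, 739]) ladder();
translate([1698, 0, 0]) stool();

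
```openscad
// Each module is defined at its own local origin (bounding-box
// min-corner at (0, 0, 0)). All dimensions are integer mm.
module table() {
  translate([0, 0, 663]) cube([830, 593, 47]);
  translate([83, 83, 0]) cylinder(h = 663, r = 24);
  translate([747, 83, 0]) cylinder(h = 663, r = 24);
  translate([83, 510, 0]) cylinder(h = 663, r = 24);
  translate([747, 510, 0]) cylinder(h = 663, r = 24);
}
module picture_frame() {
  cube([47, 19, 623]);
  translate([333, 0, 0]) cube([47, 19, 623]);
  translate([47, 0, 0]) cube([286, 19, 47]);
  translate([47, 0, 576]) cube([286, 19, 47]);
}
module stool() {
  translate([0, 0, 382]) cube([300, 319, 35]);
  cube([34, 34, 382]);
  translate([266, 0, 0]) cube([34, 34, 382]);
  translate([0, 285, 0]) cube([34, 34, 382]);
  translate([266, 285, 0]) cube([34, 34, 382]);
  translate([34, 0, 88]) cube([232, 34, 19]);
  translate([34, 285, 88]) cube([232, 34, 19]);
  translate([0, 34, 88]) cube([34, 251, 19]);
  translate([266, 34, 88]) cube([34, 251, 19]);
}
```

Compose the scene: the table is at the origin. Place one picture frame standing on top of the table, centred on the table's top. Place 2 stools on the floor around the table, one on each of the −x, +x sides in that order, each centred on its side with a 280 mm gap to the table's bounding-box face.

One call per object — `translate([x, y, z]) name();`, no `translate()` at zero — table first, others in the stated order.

table();
translate([225, 287, 710]) picture_frame();
translate([-580, 137, 0]) stool();
translate([1110, 137, 0]) stool();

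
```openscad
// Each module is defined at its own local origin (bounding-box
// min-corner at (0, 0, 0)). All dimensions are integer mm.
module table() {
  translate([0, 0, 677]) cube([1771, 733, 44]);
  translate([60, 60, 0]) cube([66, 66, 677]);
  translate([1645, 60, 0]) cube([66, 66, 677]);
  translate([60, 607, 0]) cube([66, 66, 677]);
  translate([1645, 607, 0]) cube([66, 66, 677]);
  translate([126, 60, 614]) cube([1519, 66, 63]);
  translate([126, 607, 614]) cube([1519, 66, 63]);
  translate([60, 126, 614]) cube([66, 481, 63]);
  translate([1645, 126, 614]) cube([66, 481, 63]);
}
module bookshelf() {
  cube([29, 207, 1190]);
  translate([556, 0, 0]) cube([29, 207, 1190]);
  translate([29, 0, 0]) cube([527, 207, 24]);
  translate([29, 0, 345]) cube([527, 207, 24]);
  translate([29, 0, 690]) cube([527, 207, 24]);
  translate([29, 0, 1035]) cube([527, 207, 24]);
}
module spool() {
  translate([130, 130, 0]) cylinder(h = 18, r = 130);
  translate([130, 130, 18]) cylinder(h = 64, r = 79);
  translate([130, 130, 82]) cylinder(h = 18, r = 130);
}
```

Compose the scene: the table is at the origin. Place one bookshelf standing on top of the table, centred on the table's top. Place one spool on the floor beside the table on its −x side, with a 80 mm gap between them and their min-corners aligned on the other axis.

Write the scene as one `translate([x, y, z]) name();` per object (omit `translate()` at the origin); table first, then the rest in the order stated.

table();
translate([593, 263, 721]) bookshelf();
translate([-340, 0, 0]) spool();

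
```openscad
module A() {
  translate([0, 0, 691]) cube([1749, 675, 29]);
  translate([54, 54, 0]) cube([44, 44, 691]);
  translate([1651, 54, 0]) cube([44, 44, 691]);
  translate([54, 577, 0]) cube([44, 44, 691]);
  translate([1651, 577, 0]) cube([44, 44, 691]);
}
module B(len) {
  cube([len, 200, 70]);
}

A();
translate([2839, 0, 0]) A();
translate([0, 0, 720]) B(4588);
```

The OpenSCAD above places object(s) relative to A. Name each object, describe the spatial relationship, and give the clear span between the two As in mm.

Second table starts at x = 2839; first ends at x = 1749; clear span = 2839 − 1749 = 1090 mm.

A is a table. B is a beam. A beam spans the tops of two tables. The clear span between the two tables is 1090 mm.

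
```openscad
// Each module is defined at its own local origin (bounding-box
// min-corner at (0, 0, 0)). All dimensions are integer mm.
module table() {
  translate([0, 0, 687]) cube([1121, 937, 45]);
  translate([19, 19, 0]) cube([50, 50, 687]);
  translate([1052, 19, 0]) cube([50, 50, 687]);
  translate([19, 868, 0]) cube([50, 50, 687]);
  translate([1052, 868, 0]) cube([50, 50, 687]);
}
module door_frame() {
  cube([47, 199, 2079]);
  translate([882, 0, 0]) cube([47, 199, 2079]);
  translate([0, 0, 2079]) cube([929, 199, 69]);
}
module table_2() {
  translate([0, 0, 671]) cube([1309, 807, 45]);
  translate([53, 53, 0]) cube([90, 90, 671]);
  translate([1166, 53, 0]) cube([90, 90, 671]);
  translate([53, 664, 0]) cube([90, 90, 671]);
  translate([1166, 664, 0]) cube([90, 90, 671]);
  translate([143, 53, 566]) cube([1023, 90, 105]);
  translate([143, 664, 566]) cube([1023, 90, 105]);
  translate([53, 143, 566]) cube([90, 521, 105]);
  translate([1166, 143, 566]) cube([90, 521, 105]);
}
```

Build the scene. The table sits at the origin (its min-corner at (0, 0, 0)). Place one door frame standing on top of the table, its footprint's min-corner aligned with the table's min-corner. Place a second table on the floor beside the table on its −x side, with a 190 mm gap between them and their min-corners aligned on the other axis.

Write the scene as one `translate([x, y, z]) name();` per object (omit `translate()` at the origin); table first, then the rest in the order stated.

table();
translate([0, 0, 732]) door_frame();
translate([-1499, 0, 0]) table_2();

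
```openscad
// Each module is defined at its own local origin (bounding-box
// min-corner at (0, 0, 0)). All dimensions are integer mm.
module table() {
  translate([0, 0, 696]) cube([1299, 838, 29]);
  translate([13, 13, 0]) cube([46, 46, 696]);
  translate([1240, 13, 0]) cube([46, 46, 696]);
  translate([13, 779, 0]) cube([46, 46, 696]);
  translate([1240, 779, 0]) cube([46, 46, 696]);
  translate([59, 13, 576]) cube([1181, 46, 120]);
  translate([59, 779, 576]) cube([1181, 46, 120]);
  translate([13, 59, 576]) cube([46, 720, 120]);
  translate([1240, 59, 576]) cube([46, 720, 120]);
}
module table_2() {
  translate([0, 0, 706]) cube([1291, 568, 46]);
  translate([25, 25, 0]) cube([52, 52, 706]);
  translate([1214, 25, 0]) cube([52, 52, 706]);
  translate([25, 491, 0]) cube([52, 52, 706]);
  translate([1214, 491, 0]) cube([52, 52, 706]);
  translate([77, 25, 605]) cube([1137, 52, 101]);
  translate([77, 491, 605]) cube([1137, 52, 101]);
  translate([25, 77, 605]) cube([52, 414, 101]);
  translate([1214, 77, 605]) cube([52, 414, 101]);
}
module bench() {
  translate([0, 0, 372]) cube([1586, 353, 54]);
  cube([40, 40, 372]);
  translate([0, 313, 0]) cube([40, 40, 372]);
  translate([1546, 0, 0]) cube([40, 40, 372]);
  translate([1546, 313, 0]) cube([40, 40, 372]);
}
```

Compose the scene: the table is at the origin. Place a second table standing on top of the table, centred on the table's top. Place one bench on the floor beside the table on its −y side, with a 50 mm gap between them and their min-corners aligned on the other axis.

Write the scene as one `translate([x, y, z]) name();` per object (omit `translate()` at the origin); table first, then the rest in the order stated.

table();
translate([4, 135, 725]) table_2();
translate([0, -403, 0]) bench();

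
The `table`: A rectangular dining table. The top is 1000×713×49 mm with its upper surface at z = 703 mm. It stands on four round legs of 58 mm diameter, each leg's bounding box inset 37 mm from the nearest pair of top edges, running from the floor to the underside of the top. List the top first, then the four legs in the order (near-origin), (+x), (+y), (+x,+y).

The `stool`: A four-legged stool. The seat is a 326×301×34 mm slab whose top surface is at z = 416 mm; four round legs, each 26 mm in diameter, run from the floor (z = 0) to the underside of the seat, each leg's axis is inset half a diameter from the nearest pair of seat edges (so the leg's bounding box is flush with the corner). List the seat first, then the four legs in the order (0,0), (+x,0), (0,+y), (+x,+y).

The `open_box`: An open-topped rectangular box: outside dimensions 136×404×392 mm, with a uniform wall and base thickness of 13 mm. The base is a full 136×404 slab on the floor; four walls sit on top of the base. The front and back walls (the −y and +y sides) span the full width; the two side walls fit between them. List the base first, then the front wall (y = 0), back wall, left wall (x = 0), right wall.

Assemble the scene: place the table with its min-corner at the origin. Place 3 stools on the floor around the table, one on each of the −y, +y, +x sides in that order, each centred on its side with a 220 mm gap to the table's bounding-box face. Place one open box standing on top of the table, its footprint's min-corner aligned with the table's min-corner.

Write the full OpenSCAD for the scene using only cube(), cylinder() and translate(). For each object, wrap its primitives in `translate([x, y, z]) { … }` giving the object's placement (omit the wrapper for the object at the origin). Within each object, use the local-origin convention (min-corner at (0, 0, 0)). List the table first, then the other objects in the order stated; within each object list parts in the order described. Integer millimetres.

translate([0, 0, 654]) cube([1000, 713, 49]);
translate([66, 66, 0]) cylinder(h = 654, r = 29);
translate([934, 66, 0]) cylinder(h = 654, r = 29);
translate([66, 647, 0]) cylinder(h = 654, r = 29);
translate([934, 647, 0]) cylinder(h = 654, r = 29);
translate([337, -521, 0]) {
  translate([0, 0, 382]) cube([326, 301, 34]);
  translate([13, 13, 0]) cylinder(h = 382, r = 13);
  translate([313, 13, 0]) cylinder(h = 382, r = 13);
  translate([13, 288, 0]) cylinder(h = 382, r = 13);
  translate([313, 288, 0]) cylinder(h = 382, r = 13);
}
translate([337, 933, 0]) {
  translate([0, 0, 382]) cube([326, 301, 34]);
  translate([13, 13, 0]) cylinder(h = 382, r = 13);
  translate([313, 13, 0]) cylinder(h = 382, r = 13);
  translate([13, 288, 0]) cylinder(h = 382, r = 13);
  translate([313, 288, 0]) cylinder(h = 382, r = 13);
}
translate([1220, 206, 0]) {
  translate([0, 0, 382]) cube([326, 301, 34]);
  translate([13, 13, 0]) cylinder(h = 382, r = 13);
  translate([313, 13, 0]) cylinder(h = 382, r = 13);
  translate([13, 288, 0]) cylinder(h = 382, r = 13);
  translate([313, 288, 0]) cylinder(h = 382, r = 13);
}
translate([0, 0, 703]) {
  cube([136, 404, 13]);
  translate([0, 0, 13]) cube([136, 13, 379]);
  translate([0, 391, 13]) cube([136, 13, 379]);
  translate([0, 13, 13]) cube([13, 378, 379]);
  translate([123, 13, 13]) cube([13, 378, 379]);
}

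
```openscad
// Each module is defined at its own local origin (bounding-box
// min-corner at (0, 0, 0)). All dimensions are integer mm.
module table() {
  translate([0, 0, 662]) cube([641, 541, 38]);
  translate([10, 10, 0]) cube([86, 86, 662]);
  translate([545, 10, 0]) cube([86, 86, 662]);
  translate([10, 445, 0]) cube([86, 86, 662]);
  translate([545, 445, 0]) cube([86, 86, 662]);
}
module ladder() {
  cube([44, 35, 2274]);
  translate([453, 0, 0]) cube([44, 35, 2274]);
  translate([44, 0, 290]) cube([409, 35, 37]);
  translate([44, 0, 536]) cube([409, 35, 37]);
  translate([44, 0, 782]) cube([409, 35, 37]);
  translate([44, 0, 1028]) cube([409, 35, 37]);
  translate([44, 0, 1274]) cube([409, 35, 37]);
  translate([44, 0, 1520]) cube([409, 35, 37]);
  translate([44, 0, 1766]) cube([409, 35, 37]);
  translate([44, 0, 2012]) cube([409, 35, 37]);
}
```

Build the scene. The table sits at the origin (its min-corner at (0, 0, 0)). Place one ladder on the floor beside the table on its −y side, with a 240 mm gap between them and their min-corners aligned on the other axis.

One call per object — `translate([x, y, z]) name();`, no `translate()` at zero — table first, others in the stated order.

table();
translate([0, -275, 0]) ladder();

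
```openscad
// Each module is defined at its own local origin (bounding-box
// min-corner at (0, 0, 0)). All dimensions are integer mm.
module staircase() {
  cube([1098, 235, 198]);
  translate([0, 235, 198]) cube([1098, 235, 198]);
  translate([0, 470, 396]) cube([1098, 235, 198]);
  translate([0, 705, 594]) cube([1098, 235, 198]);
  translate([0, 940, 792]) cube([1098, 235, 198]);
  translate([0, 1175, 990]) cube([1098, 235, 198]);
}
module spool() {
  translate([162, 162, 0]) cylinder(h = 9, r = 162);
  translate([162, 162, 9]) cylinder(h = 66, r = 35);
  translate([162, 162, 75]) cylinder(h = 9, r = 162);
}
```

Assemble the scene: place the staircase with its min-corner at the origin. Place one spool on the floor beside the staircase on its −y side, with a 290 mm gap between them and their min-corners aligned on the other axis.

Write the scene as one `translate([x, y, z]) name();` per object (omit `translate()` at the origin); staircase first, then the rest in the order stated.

staircase();
translate([0, -614, 0]) spool();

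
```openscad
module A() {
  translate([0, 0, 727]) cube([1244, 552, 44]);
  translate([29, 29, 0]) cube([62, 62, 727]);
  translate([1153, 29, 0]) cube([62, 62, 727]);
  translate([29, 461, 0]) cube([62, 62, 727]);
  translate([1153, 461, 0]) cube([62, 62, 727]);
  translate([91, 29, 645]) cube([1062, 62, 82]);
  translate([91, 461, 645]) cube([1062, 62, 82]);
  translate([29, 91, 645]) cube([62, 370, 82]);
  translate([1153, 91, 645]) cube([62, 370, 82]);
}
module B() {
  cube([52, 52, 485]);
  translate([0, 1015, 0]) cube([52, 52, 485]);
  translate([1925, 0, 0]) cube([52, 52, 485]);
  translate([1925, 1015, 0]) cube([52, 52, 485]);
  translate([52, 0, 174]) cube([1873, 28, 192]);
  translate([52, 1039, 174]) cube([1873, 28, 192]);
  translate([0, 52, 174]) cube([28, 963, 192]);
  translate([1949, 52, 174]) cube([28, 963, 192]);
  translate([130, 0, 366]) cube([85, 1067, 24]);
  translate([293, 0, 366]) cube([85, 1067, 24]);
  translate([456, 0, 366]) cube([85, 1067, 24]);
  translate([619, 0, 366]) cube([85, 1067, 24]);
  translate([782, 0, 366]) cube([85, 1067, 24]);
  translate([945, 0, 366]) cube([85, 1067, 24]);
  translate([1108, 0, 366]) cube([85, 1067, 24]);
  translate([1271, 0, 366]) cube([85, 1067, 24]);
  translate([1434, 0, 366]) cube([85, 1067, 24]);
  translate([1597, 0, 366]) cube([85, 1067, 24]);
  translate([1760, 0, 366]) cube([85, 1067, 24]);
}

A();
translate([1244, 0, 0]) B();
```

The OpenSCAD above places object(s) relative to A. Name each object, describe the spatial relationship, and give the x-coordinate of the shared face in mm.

The table's +x face and the bed frame's −x face are both at x = 1244 mm.

A is a table. B is a bed frame. The bed frame is against the table's +x side, with their −y faces flush. The x-coordinate of the shared face is 1244 mm.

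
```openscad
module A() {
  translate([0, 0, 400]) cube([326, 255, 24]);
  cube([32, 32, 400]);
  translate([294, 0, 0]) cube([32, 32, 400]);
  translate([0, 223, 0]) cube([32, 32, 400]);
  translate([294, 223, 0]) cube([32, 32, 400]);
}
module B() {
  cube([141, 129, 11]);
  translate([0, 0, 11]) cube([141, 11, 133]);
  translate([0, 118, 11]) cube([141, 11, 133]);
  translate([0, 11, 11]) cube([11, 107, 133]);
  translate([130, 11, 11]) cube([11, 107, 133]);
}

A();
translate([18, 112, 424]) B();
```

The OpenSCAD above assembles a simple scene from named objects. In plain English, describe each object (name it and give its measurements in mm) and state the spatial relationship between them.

A is a simple wooden stool: a rectangular seat 326 mm (x) by 255 mm (y), 24 mm thick, top face at z = 424 mm, on four square legs, each 32×32 mm in cross-section. The legs rest on z = 0, each flush with a corner of the seat.

B is an open-topped rectangular box: outside dimensions 141×129×144 mm, with a uniform wall and base thickness of 11 mm. The base is a full 141×129 slab on the floor; four walls sit on top of the base. The front and back walls (the −y and +y sides) span the full width; the two side walls fit between them.

The open box is on top of the stool.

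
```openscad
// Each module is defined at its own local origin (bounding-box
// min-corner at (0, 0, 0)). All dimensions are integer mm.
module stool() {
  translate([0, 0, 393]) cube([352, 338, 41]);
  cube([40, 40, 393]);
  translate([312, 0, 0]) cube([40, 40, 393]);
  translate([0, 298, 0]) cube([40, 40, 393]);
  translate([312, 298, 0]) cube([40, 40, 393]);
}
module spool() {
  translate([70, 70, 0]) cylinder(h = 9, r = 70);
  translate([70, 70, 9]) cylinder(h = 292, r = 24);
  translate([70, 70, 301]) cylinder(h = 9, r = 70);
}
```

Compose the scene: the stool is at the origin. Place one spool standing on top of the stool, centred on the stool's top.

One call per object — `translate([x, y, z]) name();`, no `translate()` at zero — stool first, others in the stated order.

stool();
translate([106, 99, 434]) spool();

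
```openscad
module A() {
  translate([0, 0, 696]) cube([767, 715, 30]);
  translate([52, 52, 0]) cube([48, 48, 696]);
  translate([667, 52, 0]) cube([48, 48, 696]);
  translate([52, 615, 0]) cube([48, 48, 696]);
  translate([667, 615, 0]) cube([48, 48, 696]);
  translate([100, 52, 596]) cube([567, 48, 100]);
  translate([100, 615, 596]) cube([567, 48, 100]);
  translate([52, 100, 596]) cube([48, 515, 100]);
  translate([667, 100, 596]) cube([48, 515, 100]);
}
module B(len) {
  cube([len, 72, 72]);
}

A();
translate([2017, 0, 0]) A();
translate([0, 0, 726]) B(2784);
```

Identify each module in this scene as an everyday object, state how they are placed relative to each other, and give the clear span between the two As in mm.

A is a table. B is a beam. A beam spans the tops of two tables. The clear span between the two tables is 1250 mm.

Second table starts at x = 2017; first ends at x = 767; clear span = 2017 − 767 = 1250 mm.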